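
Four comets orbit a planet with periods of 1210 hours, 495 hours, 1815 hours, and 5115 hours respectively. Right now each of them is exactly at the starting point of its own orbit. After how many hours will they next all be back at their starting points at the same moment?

337590 hours

They coincide at every common multiple of the periods; the first is the LCM.
1210 = 2 × 5 × 11^2
495 = 3^2 × 5 × 11
1815 = 3 × 5 × 11^2
5115 = 3 × 5 × 11 × 31
LCM(1210, 495, 1815, 5115) = 2 × 3^2 × 5 × 11^2 × 31 = 337590.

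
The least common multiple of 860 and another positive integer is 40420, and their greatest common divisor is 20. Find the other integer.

940

gcd × lcm = product of the two integers, so the other integer is (20 × 40420) / 860 = 940.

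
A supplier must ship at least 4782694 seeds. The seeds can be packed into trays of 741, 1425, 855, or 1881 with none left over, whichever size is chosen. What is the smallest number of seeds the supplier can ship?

The number of seeds must be a common multiple of 741, 1425, 855, and 1881, so a multiple of their LCM.
741 = 3 × 13 × 19
1425 = 3 × 5^2 × 19
855 = 3^2 × 5 × 19
1881 = 3^2 × 11 × 19
LCM(741, 1425, 855, 1881) = 3^2 × 5^2 × 11 × 13 × 19 = 611325.
Smallest multiple of 611325 that is ≥ 4782694: ⌈4782694/611325⌉ × 611325 = 8 × 611325 = 4890600.

4890600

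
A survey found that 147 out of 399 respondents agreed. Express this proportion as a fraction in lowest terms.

147 = 3 × 7^2
399 = 3 × 7 × 19
gcd(147, 399) = 3 × 7 = 21.
Divide numerator and denominator by 21: 147/399 = 7/19.

7/19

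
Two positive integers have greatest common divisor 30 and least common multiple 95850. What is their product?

2875500

For any two positive integers, gcd × lcm = product = 30 × 95850 = 2875500.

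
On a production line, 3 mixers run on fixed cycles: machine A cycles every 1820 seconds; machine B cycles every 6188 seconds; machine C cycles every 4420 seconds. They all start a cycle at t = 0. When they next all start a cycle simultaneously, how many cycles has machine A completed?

17 cycles

All finish a whole number of cycles simultaneously at t = LCM of the periods.
1820 = 2^2 × 5 × 7 × 13
6188 = 2^2 × 7 × 13 × 17
4420 = 2^2 × 5 × 13 × 17
LCM(1820, 6188, 4420) = 2^2 × 5 × 7 × 13 × 17 = 30940.
Cycles for period 1820: 30940 / 1820 = 17.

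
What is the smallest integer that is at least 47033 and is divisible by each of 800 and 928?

69600

The integer must be a common multiple of 800 and 928, so a multiple of their LCM.
800 = 2^5 × 5^2
928 = 2^5 × 29
LCM(800, 928) = 2^5 × 5^2 × 29 = 23200.
Smallest multiple of 23200 that is ≥ 47033: ⌈47033/23200⌉ × 23200 = 3 × 23200 = 69600.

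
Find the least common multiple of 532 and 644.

532 = 2^2 × 7 × 19
644 = 2^2 × 7 × 23
LCM(532, 644) = 2^2 × 7 × 19 × 23 = 12236.

12236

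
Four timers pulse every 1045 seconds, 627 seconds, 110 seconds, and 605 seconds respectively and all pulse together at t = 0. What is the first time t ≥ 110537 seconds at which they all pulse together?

137940 seconds

Joint pulses occur at multiples of LCM(1045, 627, 110, 605).
1045 = 5 × 11 × 19
627 = 3 × 11 × 19
110 = 2 × 5 × 11
605 = 5 × 11^2
LCM(1045, 627, 110, 605) = 2 × 3 × 5 × 11^2 × 19 = 68970.
Smallest multiple of 68970 that is ≥ 110537: ⌈110537/68970⌉ × 68970 = 2 × 68970 = 137940.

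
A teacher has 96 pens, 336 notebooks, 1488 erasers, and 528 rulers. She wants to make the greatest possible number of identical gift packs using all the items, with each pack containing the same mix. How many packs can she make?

The pack count must divide each quantity, so the greatest is gcd(96, 336, 1488, 528).
96 = 2^5 × 3
336 = 2^4 × 3 × 7
1488 = 2^4 × 3 × 31
528 = 2^4 × 3 × 11
gcd(96, 336, 1488, 528) = 2^4 × 3 = 48.

48 packs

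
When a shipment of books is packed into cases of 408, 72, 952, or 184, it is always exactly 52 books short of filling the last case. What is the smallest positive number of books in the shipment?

197012

Being 52 short of a full case of size k means N ≡ −52 (mod k), i.e. N + 52 is a multiple of each size.
408 = 2^3 × 3 × 17
72 = 2^3 × 3^2
952 = 2^3 × 7 × 17
184 = 2^3 × 23
LCM(408, 72, 952, 184) = 2^3 × 3^2 × 7 × 17 × 23 = 197064.
Smallest positive N is 197064 − 52 = 197012.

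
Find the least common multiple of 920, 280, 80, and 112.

12880

920 = 2^3 × 5 × 23
280 = 2^3 × 5 × 7
80 = 2^4 × 5
112 = 2^4 × 7
LCM(920, 280, 80, 112) = 2^4 × 5 × 7 × 23 = 12880.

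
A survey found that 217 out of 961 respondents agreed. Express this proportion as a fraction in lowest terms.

217 = 7 × 31
961 = 31^2
gcd(217, 961) = 31.
Divide numerator and denominator by 31: 217/961 = 7/31.

7/31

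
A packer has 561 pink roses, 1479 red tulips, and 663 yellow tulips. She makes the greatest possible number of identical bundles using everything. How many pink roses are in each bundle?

Number of bundles = gcd(561, 1479, 663).
561 = 3 × 11 × 17
1479 = 3 × 17 × 29
663 = 3 × 13 × 17
gcd(561, 1479, 663) = 3 × 17 = 51.
pink roses per bundle = 561 / 51 = 11.

11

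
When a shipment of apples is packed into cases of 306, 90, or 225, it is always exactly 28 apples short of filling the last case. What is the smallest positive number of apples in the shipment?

7622

Being 28 short of a full case of size k means N ≡ −28 (mod k), i.e. N + 28 is a multiple of each size.
306 = 2 × 3^2 × 17
90 = 2 × 3^2 × 5
225 = 3^2 × 5^2
LCM(306, 90, 225) = 2 × 3^2 × 5^2 × 17 = 7650.
Smallest positive N is 7650 − 28 = 7622.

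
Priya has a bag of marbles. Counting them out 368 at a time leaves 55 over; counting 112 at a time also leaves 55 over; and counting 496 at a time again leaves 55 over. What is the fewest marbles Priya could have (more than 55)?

N − 55 must be a common multiple of 368, 112, and 496.
368 = 2^4 × 23
112 = 2^4 × 7
496 = 2^4 × 31
LCM(368, 112, 496) = 2^4 × 7 × 23 × 31 = 79856.
Smallest N > 55 is LCM + 55 = 79856 + 55 = 79911.

79911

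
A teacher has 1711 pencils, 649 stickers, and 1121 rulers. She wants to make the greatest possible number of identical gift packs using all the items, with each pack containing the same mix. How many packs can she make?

59 packs

The pack count must divide each quantity, so the greatest is gcd(1711, 649, 1121).
1711 = 29 × 59
649 = 11 × 59
1121 = 19 × 59
gcd(1711, 649, 1121) = 59.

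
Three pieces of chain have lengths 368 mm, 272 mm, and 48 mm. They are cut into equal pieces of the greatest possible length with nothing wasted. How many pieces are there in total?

43

Piece length = gcd(368, 272, 48).
368 = 2^4 × 23
272 = 2^4 × 17
48 = 2^4 × 3
gcd(368, 272, 48) = 2^4 = 16.
Total pieces = 368/16 + 272/16 + 48/16 = 23 + 17 + 3 = 43.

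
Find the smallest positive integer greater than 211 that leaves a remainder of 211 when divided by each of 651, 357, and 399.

210484

N − 211 must be a common multiple of 651, 357, and 399.
651 = 3 × 7 × 31
357 = 3 × 7 × 17
399 = 3 × 7 × 19
LCM(651, 357, 399) = 3 × 7 × 17 × 19 × 31 = 210273.
Smallest N > 211 is LCM + 211 = 210273 + 211 = 210484.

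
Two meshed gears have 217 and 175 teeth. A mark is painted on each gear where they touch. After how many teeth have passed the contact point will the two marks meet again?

We need the least common multiple of the intervals.
217 = 7 × 31
175 = 5^2 × 7
LCM(217, 175) = 5^2 × 7 × 31 = 5425.

5425 teeth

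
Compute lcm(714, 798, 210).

67830

714 = 2 × 3 × 7 × 17
798 = 2 × 3 × 7 × 19
210 = 2 × 3 × 5 × 7
LCM(714, 798, 210) = 2 × 3 × 5 × 7 × 17 × 19 = 67830.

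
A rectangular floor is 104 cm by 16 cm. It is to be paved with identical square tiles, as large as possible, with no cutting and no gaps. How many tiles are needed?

26

Tile side = gcd(104, 16).
104 = 2^3 × 13
16 = 2^4
gcd(104, 16) = 2^3 = 8.
Tiles: (104/8) × (16/8) = 13 × 2 = 26.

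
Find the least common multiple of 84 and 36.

84 = 2^2 × 3 × 7
36 = 2^2 × 3^2
LCM(84, 36) = 2^2 × 3^2 × 7 = 252.

252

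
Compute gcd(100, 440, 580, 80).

20

100 = 2^2 × 5^2
440 = 2^3 × 5 × 11
580 = 2^2 × 5 × 29
80 = 2^4 × 5
gcd(100, 440, 580, 80) = 2^2 × 5 = 20.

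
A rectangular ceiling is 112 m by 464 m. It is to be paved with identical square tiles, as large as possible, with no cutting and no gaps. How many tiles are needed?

203

Tile side = gcd(112, 464).
112 = 2^4 × 7
464 = 2^4 × 29
gcd(112, 464) = 2^4 = 16.
Tiles: (112/16) × (464/16) = 7 × 29 = 203.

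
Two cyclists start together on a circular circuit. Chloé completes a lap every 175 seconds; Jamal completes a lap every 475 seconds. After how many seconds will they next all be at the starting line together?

3325 seconds

We need the least common multiple of the intervals.
175 = 5^2 × 7
475 = 5^2 × 19
LCM(175, 475) = 5^2 × 7 × 19 = 3325.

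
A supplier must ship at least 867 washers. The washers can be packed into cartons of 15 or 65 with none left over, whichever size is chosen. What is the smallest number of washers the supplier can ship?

The number of washers must be a common multiple of 15 and 65, so a multiple of their LCM.
15 = 3 × 5
65 = 5 × 13
LCM(15, 65) = 3 × 5 × 13 = 195.
Smallest multiple of 195 that is ≥ 867: ⌈867/195⌉ × 195 = 5 × 195 = 975.

975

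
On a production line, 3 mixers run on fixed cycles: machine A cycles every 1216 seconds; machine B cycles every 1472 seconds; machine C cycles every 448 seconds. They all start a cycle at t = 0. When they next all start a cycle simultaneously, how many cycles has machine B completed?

The first common completion time is the LCM of the periods.
1216 = 2^6 × 19
1472 = 2^6 × 23
448 = 2^6 × 7
LCM(1216, 1472, 448) = 2^6 × 7 × 19 × 23 = 195776.
Cycles for period 1472: 195776 / 1472 = 133.

133 cycles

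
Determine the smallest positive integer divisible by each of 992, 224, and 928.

992 = 2^5 × 31
224 = 2^5 × 7
928 = 2^5 × 29
LCM(992, 224, 928) = 2^5 × 7 × 29 × 31 = 201376.

201376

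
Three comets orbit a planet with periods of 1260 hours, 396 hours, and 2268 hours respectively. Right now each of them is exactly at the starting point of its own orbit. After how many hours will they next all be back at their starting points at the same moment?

The first simultaneous occurrence is after LCM of the individual periods.
1260 = 2^2 × 3^2 × 5 × 7
396 = 2^2 × 3^2 × 11
2268 = 2^2 × 3^4 × 7
LCM(1260, 396, 2268) = 2^2 × 3^4 × 5 × 7 × 11 = 124740.

124740 hours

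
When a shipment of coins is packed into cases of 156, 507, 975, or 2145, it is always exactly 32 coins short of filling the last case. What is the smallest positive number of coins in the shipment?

Being 32 short of a full case of size k means N ≡ −32 (mod k), i.e. N + 32 is a multiple of each size.
156 = 2^2 × 3 × 13
507 = 3 × 13^2
975 = 3 × 5^2 × 13
2145 = 3 × 5 × 11 × 13
LCM(156, 507, 975, 2145) = 2^2 × 3 × 5^2 × 11 × 13^2 = 557700.
Smallest positive N is 557700 − 32 = 557668.

557668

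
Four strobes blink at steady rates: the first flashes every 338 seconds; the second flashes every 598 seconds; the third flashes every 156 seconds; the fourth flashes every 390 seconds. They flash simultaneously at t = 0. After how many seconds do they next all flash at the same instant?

233220 seconds

They coincide at every common multiple of the periods; the first is the LCM.
338 = 2 × 13^2
598 = 2 × 13 × 23
156 = 2^2 × 3 × 13
390 = 2 × 3 × 5 × 13
LCM(338, 598, 156, 390) = 2^2 × 3 × 5 × 13^2 × 23 = 233220.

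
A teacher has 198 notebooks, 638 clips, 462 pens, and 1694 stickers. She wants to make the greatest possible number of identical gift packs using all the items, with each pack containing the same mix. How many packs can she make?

22 packs

The pack count must divide each quantity, so the greatest is gcd(198, 638, 462, 1694).
198 = 2 × 3^2 × 11
638 = 2 × 11 × 29
462 = 2 × 3 × 7 × 11
1694 = 2 × 7 × 11^2
gcd(198, 638, 462, 1694) = 2 × 11 = 22.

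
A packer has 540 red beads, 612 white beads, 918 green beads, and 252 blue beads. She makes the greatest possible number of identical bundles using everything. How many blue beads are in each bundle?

Number of bundles = gcd(540, 612, 918, 252).
540 = 2^2 × 3^3 × 5
612 = 2^2 × 3^2 × 17
918 = 2 × 3^3 × 17
252 = 2^2 × 3^2 × 7
gcd(540, 612, 918, 252) = 2 × 3^2 = 18.
blue beads per bundle = 252 / 18 = 14.

14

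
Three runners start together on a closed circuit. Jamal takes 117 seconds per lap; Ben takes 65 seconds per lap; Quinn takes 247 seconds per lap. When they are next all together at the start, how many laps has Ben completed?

171 laps

The first common completion time is the LCM of the periods.
117 = 3^2 × 13
65 = 5 × 13
247 = 13 × 19
LCM(117, 65, 247) = 3^2 × 5 × 13 × 19 = 11115.
Laps for period 65: 11115 / 65 = 171.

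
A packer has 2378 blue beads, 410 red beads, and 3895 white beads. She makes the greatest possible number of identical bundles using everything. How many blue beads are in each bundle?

58

Number of bundles = gcd(2378, 410, 3895).
2378 = 2 × 29 × 41
410 = 2 × 5 × 41
3895 = 5 × 19 × 41
gcd(2378, 410, 3895) = 41.
blue beads per bundle = 2378 / 41 = 58.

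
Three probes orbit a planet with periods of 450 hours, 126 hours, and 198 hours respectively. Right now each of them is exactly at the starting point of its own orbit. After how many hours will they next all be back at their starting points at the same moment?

The first simultaneous occurrence is after LCM of the individual periods.
450 = 2 × 3^2 × 5^2
126 = 2 × 3^2 × 7
198 = 2 × 3^2 × 11
LCM(450, 126, 198) = 2 × 3^2 × 5^2 × 7 × 11 = 34650.

34650 hours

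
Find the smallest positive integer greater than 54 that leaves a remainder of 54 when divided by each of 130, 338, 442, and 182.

201164

N − 54 must be a common multiple of 130, 338, 442, and 182.
130 = 2 × 5 × 13
338 = 2 × 13^2
442 = 2 × 13 × 17
182 = 2 × 7 × 13
LCM(130, 338, 442, 182) = 2 × 5 × 7 × 13^2 × 17 = 201110.
Smallest N > 54 is LCM + 54 = 201110 + 54 = 201164.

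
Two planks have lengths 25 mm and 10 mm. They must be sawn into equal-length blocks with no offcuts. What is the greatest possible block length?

The block length must divide every plank, so the greatest is gcd(25, 10).
25 = 5^2
10 = 2 × 5
gcd(25, 10) = 5.

5 mm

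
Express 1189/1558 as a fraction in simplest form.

29/38

1189 = 29 × 41
1558 = 2 × 19 × 41
gcd(1189, 1558) = 41.
Divide numerator and denominator by 41: 1189/1558 = 29/38.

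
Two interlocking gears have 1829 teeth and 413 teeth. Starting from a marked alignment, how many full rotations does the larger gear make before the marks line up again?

The first common completion time is the LCM of the periods.
1829 = 31 × 59
413 = 7 × 59
LCM(1829, 413) = 7 × 31 × 59 = 12803.
Rotations for period 1829: 12803 / 1829 = 7.

7 rotations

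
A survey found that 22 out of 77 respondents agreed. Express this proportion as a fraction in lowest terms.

2/7

22 = 2 × 11
77 = 7 × 11
gcd(22, 77) = 11.
Divide numerator and denominator by 11: 22/77 = 2/7.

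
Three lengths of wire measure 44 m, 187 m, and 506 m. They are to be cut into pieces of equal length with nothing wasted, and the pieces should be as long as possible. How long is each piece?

11 m

Each piece length must divide every original length, so the longest possible is gcd(44, 187, 506).
44 = 2^2 × 11
187 = 11 × 17
506 = 2 × 11 × 23
gcd(44, 187, 506) = 11.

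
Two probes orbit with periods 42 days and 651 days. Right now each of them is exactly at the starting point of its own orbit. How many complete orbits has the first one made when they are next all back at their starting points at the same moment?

31 orbits

The first common completion time is the LCM of the periods.
42 = 2 × 3 × 7
651 = 3 × 7 × 31
LCM(42, 651) = 2 × 3 × 7 × 31 = 1302.
Orbits for period 42: 1302 / 42 = 31.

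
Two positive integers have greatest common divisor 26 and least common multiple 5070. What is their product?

131820

For any two positive integers, gcd × lcm = product = 26 × 5070 = 131820.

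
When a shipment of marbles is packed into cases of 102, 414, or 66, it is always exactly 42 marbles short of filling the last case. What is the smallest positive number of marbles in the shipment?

Being 42 short of a full case of size k means N ≡ −42 (mod k), i.e. N + 42 is a multiple of each size.
102 = 2 × 3 × 17
414 = 2 × 3^2 × 23
66 = 2 × 3 × 11
LCM(102, 414, 66) = 2 × 3^2 × 11 × 17 × 23 = 77418.
Smallest positive N is 77418 − 42 = 77376.

77376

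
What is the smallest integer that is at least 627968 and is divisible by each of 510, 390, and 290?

The integer must be a common multiple of 510, 390, and 290, so a multiple of their LCM.
510 = 2 × 3 × 5 × 17
390 = 2 × 3 × 5 × 13
290 = 2 × 5 × 29
LCM(510, 390, 290) = 2 × 3 × 5 × 13 × 17 × 29 = 192270.
Smallest multiple of 192270 that is ≥ 627968: ⌈627968/192270⌉ × 192270 = 4 × 192270 = 769080.

769080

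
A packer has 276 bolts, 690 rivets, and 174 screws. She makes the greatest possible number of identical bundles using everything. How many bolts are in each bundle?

46

Number of bundles = gcd(276, 690, 174).
276 = 2^2 × 3 × 23
690 = 2 × 3 × 5 × 23
174 = 2 × 3 × 29
gcd(276, 690, 174) = 2 × 3 = 6.
bolts per bundle = 276 / 6 = 46.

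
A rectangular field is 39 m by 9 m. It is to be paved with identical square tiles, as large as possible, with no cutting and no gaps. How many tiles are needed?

39

Tile side = gcd(39, 9).
39 = 3 × 13
9 = 3^2
gcd(39, 9) = 3.
Tiles: (39/3) × (9/3) = 13 × 3 = 39.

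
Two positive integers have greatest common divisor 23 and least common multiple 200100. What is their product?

4602300

For any two positive integers, gcd × lcm = product = 23 × 200100 = 4602300.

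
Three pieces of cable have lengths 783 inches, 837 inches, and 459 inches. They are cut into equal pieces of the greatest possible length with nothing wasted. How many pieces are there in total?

77

Piece length = gcd(783, 837, 459).
783 = 3^3 × 29
837 = 3^3 × 31
459 = 3^3 × 17
gcd(783, 837, 459) = 3^3 = 27.
Total pieces = 783/27 + 837/27 + 459/27 = 29 + 31 + 17 = 77.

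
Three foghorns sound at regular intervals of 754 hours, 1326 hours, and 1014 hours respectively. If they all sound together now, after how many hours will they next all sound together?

We need the least common multiple of the intervals.
754 = 2 × 13 × 29
1326 = 2 × 3 × 13 × 17
1014 = 2 × 3 × 13^2
LCM(754, 1326, 1014) = 2 × 3 × 13^2 × 17 × 29 = 499902.

499902 hours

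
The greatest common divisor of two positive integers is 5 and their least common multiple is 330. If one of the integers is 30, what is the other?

55

For two integers, gcd × lcm = product, so the other is (5 × 330) / 30 = 1650 / 30 = 55.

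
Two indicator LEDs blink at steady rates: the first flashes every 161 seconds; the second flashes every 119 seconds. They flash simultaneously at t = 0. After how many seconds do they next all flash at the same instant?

2737 seconds

We need the least common multiple of the intervals.
161 = 7 × 23
119 = 7 × 17
LCM(161, 119) = 7 × 17 × 23 = 2737.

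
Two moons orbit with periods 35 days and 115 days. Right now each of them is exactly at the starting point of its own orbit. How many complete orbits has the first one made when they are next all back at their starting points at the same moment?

23 orbits

The first common completion time is the LCM of the periods.
35 = 5 × 7
115 = 5 × 23
LCM(35, 115) = 5 × 7 × 23 = 805.
Orbits for period 35: 805 / 35 = 23.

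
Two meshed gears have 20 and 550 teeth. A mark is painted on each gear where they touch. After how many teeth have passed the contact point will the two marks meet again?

They coincide at every common multiple of the periods; the first is the LCM.
20 = 2^2 × 5
550 = 2 × 5^2 × 11
LCM(20, 550) = 2^2 × 5^2 × 11 = 1100.

1100 teeth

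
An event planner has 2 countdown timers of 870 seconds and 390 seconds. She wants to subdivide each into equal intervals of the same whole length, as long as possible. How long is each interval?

By the Euclidean algorithm:
870 = 2 × 390 + 90
390 = 4 × 90 + 30
90 = 3 × 30 + 0
gcd(870, 390) = 30.

30 seconds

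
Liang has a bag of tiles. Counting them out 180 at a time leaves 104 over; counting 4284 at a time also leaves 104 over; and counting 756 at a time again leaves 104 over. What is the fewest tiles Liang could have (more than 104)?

N − 104 must be a common multiple of 180, 4284, and 756.
180 = 2^2 × 3^2 × 5
4284 = 2^2 × 3^2 × 7 × 17
756 = 2^2 × 3^3 × 7
LCM(180, 4284, 756) = 2^2 × 3^3 × 5 × 7 × 17 = 64260.
Smallest N > 104 is LCM + 104 = 64260 + 104 = 64364.

64364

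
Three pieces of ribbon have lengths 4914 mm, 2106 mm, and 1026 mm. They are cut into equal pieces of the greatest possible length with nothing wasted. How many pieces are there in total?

Piece length = gcd(4914, 2106, 1026).
4914 = 2 × 3^3 × 7 × 13
2106 = 2 × 3^4 × 13
1026 = 2 × 3^3 × 19
gcd(4914, 2106, 1026) = 2 × 3^3 = 54.
Total pieces = 4914/54 + 2106/54 + 1026/54 = 91 + 39 + 19 = 149.

149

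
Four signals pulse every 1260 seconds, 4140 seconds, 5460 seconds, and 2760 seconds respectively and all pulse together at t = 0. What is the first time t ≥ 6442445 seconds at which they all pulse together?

Joint pulses occur at multiples of LCM(1260, 4140, 5460, 2760).
1260 = 2^2 × 3^2 × 5 × 7
4140 = 2^2 × 3^2 × 5 × 23
5460 = 2^2 × 3 × 5 × 7 × 13
2760 = 2^3 × 3 × 5 × 23
LCM(1260, 4140, 5460, 2760) = 2^3 × 3^2 × 5 × 7 × 13 × 23 = 753480.
Smallest multiple of 753480 that is ≥ 6442445: ⌈6442445/753480⌉ × 753480 = 9 × 753480 = 6781320.

6781320 seconds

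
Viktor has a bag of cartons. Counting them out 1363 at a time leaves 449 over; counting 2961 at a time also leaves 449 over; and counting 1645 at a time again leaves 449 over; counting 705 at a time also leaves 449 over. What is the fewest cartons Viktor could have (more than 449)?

N − 449 must be a common multiple of 1363, 2961, 1645, and 705.
1363 = 29 × 47
2961 = 3^2 × 7 × 47
1645 = 5 × 7 × 47
705 = 3 × 5 × 47
LCM(1363, 2961, 1645, 705) = 3^2 × 5 × 7 × 29 × 47 = 429345.
Smallest N > 449 is LCM + 449 = 429345 + 449 = 429794.

429794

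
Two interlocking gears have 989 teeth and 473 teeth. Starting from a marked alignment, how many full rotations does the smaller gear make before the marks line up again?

They are all back at their starting positions together after one LCM of the periods.
989 = 23 × 43
473 = 11 × 43
LCM(989, 473) = 11 × 23 × 43 = 10879.
Rotations for period 473: 10879 / 473 = 23.

23 rotations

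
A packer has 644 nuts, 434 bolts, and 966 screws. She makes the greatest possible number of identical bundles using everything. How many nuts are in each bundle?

46

Number of bundles = gcd(644, 434, 966).
644 = 2^2 × 7 × 23
434 = 2 × 7 × 31
966 = 2 × 3 × 7 × 23
gcd(644, 434, 966) = 2 × 7 = 14.
nuts per bundle = 644 / 14 = 46.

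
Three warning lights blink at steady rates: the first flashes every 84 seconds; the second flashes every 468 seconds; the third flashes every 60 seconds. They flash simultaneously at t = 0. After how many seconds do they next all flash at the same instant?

We need the least common multiple of the intervals.
84 = 2^2 × 3 × 7
468 = 2^2 × 3^2 × 13
60 = 2^2 × 3 × 5
LCM(84, 468, 60) = 2^2 × 3^2 × 5 × 7 × 13 = 16380.

16380 seconds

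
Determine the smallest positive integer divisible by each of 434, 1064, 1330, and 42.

494760

434 = 2 × 7 × 31
1064 = 2^3 × 7 × 19
1330 = 2 × 5 × 7 × 19
42 = 2 × 3 × 7
LCM(434, 1064, 1330, 42) = 2^3 × 3 × 5 × 7 × 19 × 31 = 494760.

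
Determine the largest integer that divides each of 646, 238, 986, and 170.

646 = 2 × 17 × 19
238 = 2 × 7 × 17
986 = 2 × 17 × 29
170 = 2 × 5 × 17
gcd(646, 238, 986, 170) = 2 × 17 = 34.

34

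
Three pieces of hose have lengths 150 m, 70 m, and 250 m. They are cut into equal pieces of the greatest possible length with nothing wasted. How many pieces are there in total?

Piece length = gcd(150, 70, 250).
150 = 2 × 3 × 5^2
70 = 2 × 5 × 7
250 = 2 × 5^3
gcd(150, 70, 250) = 2 × 5 = 10.
Total pieces = 150/10 + 70/10 + 250/10 = 15 + 7 + 25 = 47.

47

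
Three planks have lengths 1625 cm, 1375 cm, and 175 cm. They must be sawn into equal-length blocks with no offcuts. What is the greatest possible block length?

25 cm

This is the greatest common divisor of 1625, 1375, and 175.
1625 = 5^3 × 13
1375 = 5^3 × 11
175 = 5^2 × 7
gcd(1625, 1375, 175) = 5^2 = 25.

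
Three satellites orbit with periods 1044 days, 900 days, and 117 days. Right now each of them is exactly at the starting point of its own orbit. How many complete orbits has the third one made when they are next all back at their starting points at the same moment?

2900 orbits

All finish a whole number of cycles simultaneously at t = LCM of the periods.
1044 = 2^2 × 3^2 × 29
900 = 2^2 × 3^2 × 5^2
117 = 3^2 × 13
LCM(1044, 900, 117) = 2^2 × 3^2 × 5^2 × 13 × 29 = 339300.
Orbits for period 117: 339300 / 117 = 2900.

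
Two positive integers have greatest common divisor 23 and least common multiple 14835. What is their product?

341205

For any two positive integers, gcd × lcm = product = 23 × 14835 = 341205.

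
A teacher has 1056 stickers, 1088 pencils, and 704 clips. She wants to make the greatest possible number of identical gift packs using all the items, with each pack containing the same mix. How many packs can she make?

32 packs

The pack count must divide each quantity, so the greatest is gcd(1056, 1088, 704).
1056 = 2^5 × 3 × 11
1088 = 2^6 × 17
704 = 2^6 × 11
gcd(1056, 1088, 704) = 2^5 = 32.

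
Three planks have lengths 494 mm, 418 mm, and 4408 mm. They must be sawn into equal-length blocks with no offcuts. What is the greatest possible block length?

38 mm

This is the greatest common divisor of 494, 418, and 4408.
494 = 2 × 13 × 19
418 = 2 × 11 × 19
4408 = 2^3 × 19 × 29
gcd(494, 418, 4408) = 2 × 19 = 38.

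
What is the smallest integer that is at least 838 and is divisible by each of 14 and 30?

840

The integer must be a common multiple of 14 and 30, so a multiple of their LCM.
14 = 2 × 7
30 = 2 × 3 × 5
LCM(14, 30) = 2 × 3 × 5 × 7 = 210.
Smallest multiple of 210 that is ≥ 838: ⌈838/210⌉ × 210 = 4 × 210 = 840.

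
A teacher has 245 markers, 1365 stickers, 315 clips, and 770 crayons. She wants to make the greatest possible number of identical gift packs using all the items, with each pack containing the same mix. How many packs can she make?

The pack count must divide each quantity, so the greatest is gcd(245, 1365, 315, 770).
245 = 5 × 7^2
1365 = 3 × 5 × 7 × 13
315 = 3^2 × 5 × 7
770 = 2 × 5 × 7 × 11
gcd(245, 1365, 315, 770) = 5 × 7 = 35.

35 packs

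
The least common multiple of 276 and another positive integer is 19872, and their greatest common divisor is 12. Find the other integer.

gcd × lcm = product of the two integers, so the other integer is (12 × 19872) / 276 = 864.

864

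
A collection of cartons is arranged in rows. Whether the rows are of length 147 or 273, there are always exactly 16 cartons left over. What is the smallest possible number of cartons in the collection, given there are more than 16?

N − 16 must be a common multiple of 147 and 273.
147 = 3 × 7^2
273 = 3 × 7 × 13
LCM(147, 273) = 3 × 7^2 × 13 = 1911.
Smallest N > 16 is LCM + 16 = 1911 + 16 = 1927.

1927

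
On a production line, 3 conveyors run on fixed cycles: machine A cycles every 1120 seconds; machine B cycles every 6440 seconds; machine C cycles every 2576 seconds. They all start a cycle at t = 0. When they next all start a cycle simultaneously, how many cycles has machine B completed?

All finish a whole number of cycles simultaneously at t = LCM of the periods.
1120 = 2^5 × 5 × 7
6440 = 2^3 × 5 × 7 × 23
2576 = 2^4 × 7 × 23
LCM(1120, 6440, 2576) = 2^5 × 5 × 7 × 23 = 25760.
Cycles for period 6440: 25760 / 6440 = 4.

4 cycles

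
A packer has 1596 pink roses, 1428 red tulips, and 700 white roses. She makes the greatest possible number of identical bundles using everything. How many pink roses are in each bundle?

57

Number of bundles = gcd(1596, 1428, 700).
1596 = 2^2 × 3 × 7 × 19
1428 = 2^2 × 3 × 7 × 17
700 = 2^2 × 5^2 × 7
gcd(1596, 1428, 700) = 2^2 × 7 = 28.
pink roses per bundle = 1596 / 28 = 57.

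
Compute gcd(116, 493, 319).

29

116 = 2^2 × 29
493 = 17 × 29
319 = 11 × 29
gcd(116, 493, 319) = 29.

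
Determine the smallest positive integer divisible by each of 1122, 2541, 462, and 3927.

86394

1122 = 2 × 3 × 11 × 17
2541 = 3 × 7 × 11^2
462 = 2 × 3 × 7 × 11
3927 = 3 × 7 × 11 × 17
LCM(1122, 2541, 462, 3927) = 2 × 3 × 7 × 11^2 × 17 = 86394.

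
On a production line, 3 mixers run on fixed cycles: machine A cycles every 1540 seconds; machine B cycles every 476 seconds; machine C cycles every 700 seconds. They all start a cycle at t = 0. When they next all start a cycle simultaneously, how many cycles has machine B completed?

The first common completion time is the LCM of the periods.
1540 = 2^2 × 5 × 7 × 11
476 = 2^2 × 7 × 17
700 = 2^2 × 5^2 × 7
LCM(1540, 476, 700) = 2^2 × 5^2 × 7 × 11 × 17 = 130900.
Cycles for period 476: 130900 / 476 = 275.

275 cycles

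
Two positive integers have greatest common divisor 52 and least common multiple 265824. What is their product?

For any two positive integers, gcd × lcm = product = 52 × 265824 = 13822848.

13822848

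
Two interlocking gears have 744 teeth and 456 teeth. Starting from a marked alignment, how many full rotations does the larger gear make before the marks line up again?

19 rotations

They are all back at their starting positions together after one LCM of the periods.
744 = 2^3 × 3 × 31
456 = 2^3 × 3 × 19
LCM(744, 456) = 2^3 × 3 × 19 × 31 = 14136.
Rotations for period 744: 14136 / 744 = 19.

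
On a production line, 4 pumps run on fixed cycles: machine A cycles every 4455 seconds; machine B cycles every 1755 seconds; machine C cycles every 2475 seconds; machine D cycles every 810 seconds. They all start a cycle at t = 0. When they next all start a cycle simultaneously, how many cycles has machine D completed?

715 cycles

They are all back at their starting positions together after one LCM of the periods.
4455 = 3^4 × 5 × 11
1755 = 3^3 × 5 × 13
2475 = 3^2 × 5^2 × 11
810 = 2 × 3^4 × 5
LCM(4455, 1755, 2475, 810) = 2 × 3^4 × 5^2 × 11 × 13 = 579150.
Cycles for period 810: 579150 / 810 = 715.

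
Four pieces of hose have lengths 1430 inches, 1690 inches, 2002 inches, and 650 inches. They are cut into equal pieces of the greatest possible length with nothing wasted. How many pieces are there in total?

Piece length = gcd(1430, 1690, 2002, 650).
1430 = 2 × 5 × 11 × 13
1690 = 2 × 5 × 13^2
2002 = 2 × 7 × 11 × 13
650 = 2 × 5^2 × 13
gcd(1430, 1690, 2002, 650) = 2 × 13 = 26.
Total pieces = 1430/26 + 1690/26 + 2002/26 + 650/26 = 55 + 65 + 77 + 25 = 222.

222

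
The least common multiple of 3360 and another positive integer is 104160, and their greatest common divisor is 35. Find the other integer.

1085

gcd × lcm = product of the two integers, so the other integer is (35 × 104160) / 3360 = 1085.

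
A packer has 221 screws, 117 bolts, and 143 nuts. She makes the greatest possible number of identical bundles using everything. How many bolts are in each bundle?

Number of bundles = gcd(221, 117, 143).
221 = 13 × 17
117 = 3^2 × 13
143 = 11 × 13
gcd(221, 117, 143) = 13.
bolts per bundle = 117 / 13 = 9.

9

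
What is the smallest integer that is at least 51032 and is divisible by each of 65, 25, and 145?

The integer must be a common multiple of 65, 25, and 145, so a multiple of their LCM.
65 = 5 × 13
25 = 5^2
145 = 5 × 29
LCM(65, 25, 145) = 5^2 × 13 × 29 = 9425.
Smallest multiple of 9425 that is ≥ 51032: ⌈51032/9425⌉ × 9425 = 6 × 9425 = 56550.

56550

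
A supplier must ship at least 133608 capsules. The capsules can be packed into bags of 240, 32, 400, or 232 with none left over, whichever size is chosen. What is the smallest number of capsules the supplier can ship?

139200

The number of capsules must be a common multiple of 240, 32, 400, and 232, so a multiple of their LCM.
240 = 2^4 × 3 × 5
32 = 2^5
400 = 2^4 × 5^2
232 = 2^3 × 29
LCM(240, 32, 400, 232) = 2^5 × 3 × 5^2 × 29 = 69600.
Smallest multiple of 69600 that is ≥ 133608: ⌈133608/69600⌉ × 69600 = 2 × 69600 = 139200.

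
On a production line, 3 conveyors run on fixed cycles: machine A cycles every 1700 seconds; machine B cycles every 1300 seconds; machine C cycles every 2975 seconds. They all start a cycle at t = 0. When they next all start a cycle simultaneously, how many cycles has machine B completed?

They are all back at their starting positions together after one LCM of the periods.
1700 = 2^2 × 5^2 × 17
1300 = 2^2 × 5^2 × 13
2975 = 5^2 × 7 × 17
LCM(1700, 1300, 2975) = 2^2 × 5^2 × 7 × 13 × 17 = 154700.
Cycles for period 1300: 154700 / 1300 = 119.

119 cycles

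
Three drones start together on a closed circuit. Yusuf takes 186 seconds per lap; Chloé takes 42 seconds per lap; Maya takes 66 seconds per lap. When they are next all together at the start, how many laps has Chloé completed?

341 laps

They are all back at their starting positions together after one LCM of the periods.
186 = 2 × 3 × 31
42 = 2 × 3 × 7
66 = 2 × 3 × 11
LCM(186, 42, 66) = 2 × 3 × 7 × 11 × 31 = 14322.
Laps for period 42: 14322 / 42 = 341.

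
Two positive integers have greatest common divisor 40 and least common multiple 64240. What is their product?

For any two positive integers, gcd × lcm = product = 40 × 64240 = 2569600.

2569600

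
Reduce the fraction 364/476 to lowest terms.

13/17

364 = 2^2 × 7 × 13
476 = 2^2 × 7 × 17
gcd(364, 476) = 2^2 × 7 = 28.
Divide numerator and denominator by 28: 364/476 = 13/17.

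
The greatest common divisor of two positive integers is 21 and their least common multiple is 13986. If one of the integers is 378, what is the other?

For two integers, gcd × lcm = product, so the other is (21 × 13986) / 378 = 293706 / 378 = 777.

777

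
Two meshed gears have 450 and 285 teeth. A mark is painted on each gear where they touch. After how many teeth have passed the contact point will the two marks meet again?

They coincide at every common multiple of the periods; the first is the LCM.
450 = 2 × 3^2 × 5^2
285 = 3 × 5 × 19
LCM(450, 285) = 2 × 3^2 × 5^2 × 19 = 8550.

8550 teeth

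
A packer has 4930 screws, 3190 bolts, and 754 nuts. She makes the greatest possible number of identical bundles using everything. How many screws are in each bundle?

Number of bundles = gcd(4930, 3190, 754).
4930 = 2 × 5 × 17 × 29
3190 = 2 × 5 × 11 × 29
754 = 2 × 13 × 29
gcd(4930, 3190, 754) = 2 × 29 = 58.
screws per bundle = 4930 / 58 = 85.

85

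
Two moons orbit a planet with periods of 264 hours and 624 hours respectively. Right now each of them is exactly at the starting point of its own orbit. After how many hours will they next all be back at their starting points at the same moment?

The first simultaneous occurrence is after LCM of the individual periods.
264 = 2^3 × 3 × 11
624 = 2^4 × 3 × 13
LCM(264, 624) = 2^4 × 3 × 11 × 13 = 6864.

6864 hours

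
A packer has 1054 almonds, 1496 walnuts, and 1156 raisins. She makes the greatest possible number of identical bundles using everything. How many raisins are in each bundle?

34

Number of bundles = gcd(1054, 1496, 1156).
1054 = 2 × 17 × 31
1496 = 2^3 × 11 × 17
1156 = 2^2 × 17^2
gcd(1054, 1496, 1156) = 2 × 17 = 34.
raisins per bundle = 1156 / 34 = 34.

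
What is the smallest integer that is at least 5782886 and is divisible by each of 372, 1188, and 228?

6297588

The integer must be a common multiple of 372, 1188, and 228, so a multiple of their LCM.
372 = 2^2 × 3 × 31
1188 = 2^2 × 3^3 × 11
228 = 2^2 × 3 × 19
LCM(372, 1188, 228) = 2^2 × 3^3 × 11 × 19 × 31 = 699732.
Smallest multiple of 699732 that is ≥ 5782886: ⌈5782886/699732⌉ × 699732 = 9 × 699732 = 6297588.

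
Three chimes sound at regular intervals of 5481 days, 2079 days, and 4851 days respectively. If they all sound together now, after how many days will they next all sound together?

422037 days

We need the least common multiple of the intervals.
5481 = 3^3 × 7 × 29
2079 = 3^3 × 7 × 11
4851 = 3^2 × 7^2 × 11
LCM(5481, 2079, 4851) = 3^3 × 7^2 × 11 × 29 = 422037.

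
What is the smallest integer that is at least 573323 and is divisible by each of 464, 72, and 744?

The integer must be a common multiple of 464, 72, and 744, so a multiple of their LCM.
464 = 2^4 × 29
72 = 2^3 × 3^2
744 = 2^3 × 3 × 31
LCM(464, 72, 744) = 2^4 × 3^2 × 29 × 31 = 129456.
Smallest multiple of 129456 that is ≥ 573323: ⌈573323/129456⌉ × 129456 = 5 × 129456 = 647280.

647280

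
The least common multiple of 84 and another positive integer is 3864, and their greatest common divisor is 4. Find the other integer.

gcd × lcm = product of the two integers, so the other integer is (4 × 3864) / 84 = 184.

184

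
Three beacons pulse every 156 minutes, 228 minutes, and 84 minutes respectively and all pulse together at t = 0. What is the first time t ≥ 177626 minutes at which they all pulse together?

Joint pulses occur at multiples of LCM(156, 228, 84).
156 = 2^2 × 3 × 13
228 = 2^2 × 3 × 19
84 = 2^2 × 3 × 7
LCM(156, 228, 84) = 2^2 × 3 × 7 × 13 × 19 = 20748.
Smallest multiple of 20748 that is ≥ 177626: ⌈177626/20748⌉ × 20748 = 9 × 20748 = 186732.

186732 minutes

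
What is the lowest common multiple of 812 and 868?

812 = 2^2 × 7 × 29
868 = 2^2 × 7 × 31
LCM(812, 868) = 2^2 × 7 × 29 × 31 = 25172.

25172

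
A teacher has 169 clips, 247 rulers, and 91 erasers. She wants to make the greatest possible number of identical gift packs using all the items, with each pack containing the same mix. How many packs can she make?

13 packs

The pack count must divide each quantity, so the greatest is gcd(169, 247, 91).
169 = 13^2
247 = 13 × 19
91 = 7 × 13
gcd(169, 247, 91) = 13.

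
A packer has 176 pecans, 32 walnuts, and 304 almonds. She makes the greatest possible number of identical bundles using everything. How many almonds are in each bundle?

Number of bundles = gcd(176, 32, 304).
176 = 2^4 × 11
32 = 2^5
304 = 2^4 × 19
gcd(176, 32, 304) = 2^4 = 16.
almonds per bundle = 304 / 16 = 19.

19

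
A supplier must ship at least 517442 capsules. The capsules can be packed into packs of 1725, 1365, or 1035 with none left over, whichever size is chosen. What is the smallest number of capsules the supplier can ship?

The number of capsules must be a common multiple of 1725, 1365, and 1035, so a multiple of their LCM.
1725 = 3 × 5^2 × 23
1365 = 3 × 5 × 7 × 13
1035 = 3^2 × 5 × 23
LCM(1725, 1365, 1035) = 3^2 × 5^2 × 7 × 13 × 23 = 470925.
Smallest multiple of 470925 that is ≥ 517442: ⌈517442/470925⌉ × 470925 = 2 × 470925 = 941850.

941850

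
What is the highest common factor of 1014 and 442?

26

1014 = 2 × 3 × 13^2
442 = 2 × 13 × 17
gcd(1014, 442) = 2 × 13 = 26.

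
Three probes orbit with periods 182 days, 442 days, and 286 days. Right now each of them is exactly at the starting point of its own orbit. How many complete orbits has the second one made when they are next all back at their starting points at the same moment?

All finish a whole number of cycles simultaneously at t = LCM of the periods.
182 = 2 × 7 × 13
442 = 2 × 13 × 17
286 = 2 × 11 × 13
LCM(182, 442, 286) = 2 × 7 × 11 × 13 × 17 = 34034.
Orbits for period 442: 34034 / 442 = 77.

77 orbits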